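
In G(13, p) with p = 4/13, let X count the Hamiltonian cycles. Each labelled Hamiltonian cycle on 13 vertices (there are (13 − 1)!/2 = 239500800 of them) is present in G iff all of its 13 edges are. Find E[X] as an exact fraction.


K_13 has (13 − 1)!/2 = 239500800 labelled Hamiltonian cycles.
For each such Hamiltonian cycle H, let X_H = 1 if all 13 edges of H are present in G. Then P[X_H = 1] = p^{13} = (4/13)^{13} = 67108864/302875106592253.
Summing the indicators: E[X] = Σ_H E[X_H] = 239500800 · p^{13} = 239500800 · 67108864/302875106592253 = 16072626615091200/302875106592253.
Numerically: E[X] ≈ 53.067.

E[X] = 239500800 · (4/13)^{13} = 16072626615091200/302875106592253 ≈ 53.067.


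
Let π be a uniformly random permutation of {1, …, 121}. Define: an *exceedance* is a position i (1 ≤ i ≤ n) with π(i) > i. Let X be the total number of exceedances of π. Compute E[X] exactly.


Write X = Σ_{i=1}^{121} X_i, where X_i = 1_{π(i) > i}.
For each fixed i, π(i) is uniform over {1, …, 121} (marginal of a uniform permutation), so P[π(i) > i] = (n − i)/n. Summing: Σ_{i=1}^{121} (n − i)/n = (0 + 1 + … + 120)/121 = 121(121 − 1)/(2·121) = (121 − 1)/2.
Hence E[X] = Σ_{i=1}^{121} (121 − i)/121 = 60 ≈ 60.0000.

E[X] = 60 = 60.0000.


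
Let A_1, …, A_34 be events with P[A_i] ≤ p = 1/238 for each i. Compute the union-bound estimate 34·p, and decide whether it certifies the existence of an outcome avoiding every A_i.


Union bound: P[∪_{i=1}^{34} A_i] ≤ Σ_i P[A_i] ≤ 34·p = 34·(1/238) = 1/7.
Numerically: 1/7 ≈ 0.1429.
Is 1/7 < 1? YES.
Since P[∪ A_i] ≤ 1/7 < 1, the complement has P[∩ A_i^c] ≥ 1 − 1/7 = 6/7 > 0, so some outcome avoids every A_i.

34·p = 1/7 ≈ 0.1429; existence CERTIFIED by the union bound.


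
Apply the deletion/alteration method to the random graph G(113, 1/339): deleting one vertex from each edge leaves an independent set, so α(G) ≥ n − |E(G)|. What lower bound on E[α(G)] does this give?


E[|E(G)|] = C(113, 2)·p = 6328 · (1/339) = 56/3.
E[α(G)] ≥ n − E[|E(G)|] = 113 − 56/3 = 283/3.
Numerically: ≈ 94.333333.
(This is only a lower bound; the true E[α(G)] may be larger.)

E[α(G)] ≥ 283/3 ≈ 94.333333.


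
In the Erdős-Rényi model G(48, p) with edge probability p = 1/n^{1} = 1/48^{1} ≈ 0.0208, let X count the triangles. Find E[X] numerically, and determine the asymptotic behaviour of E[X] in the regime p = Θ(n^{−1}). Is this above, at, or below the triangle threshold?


Number of potential triangles: C(48, 3) = 17296.
Each occurs with probability p³ ≈ (0.0208)³ ≈ 9.04225e-06.
By linearity: E[X] = C(48, 3)·p³ ≈ 17296 · 9.04225e-06 ≈ 0.156.
Here α = 1, so p = 1/n is exactly at the triangle threshold p ~ 1/n. Asymptotically E[X] → c³/6 = 1³/6 = 1/6 ≈ 0.167, a bounded constant. In this regime the triangle count is asymptotically Poisson(c³/6).

E[X] ≈ 0.156; in regime p = Θ(1/n^{1}) E[X] stays bounded (at the triangle threshold p ~ 1/n).


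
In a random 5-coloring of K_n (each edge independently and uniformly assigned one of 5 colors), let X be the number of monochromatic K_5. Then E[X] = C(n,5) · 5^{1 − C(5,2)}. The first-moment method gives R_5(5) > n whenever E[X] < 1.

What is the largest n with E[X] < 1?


We need C(n, 5) · 5^{1 − 10} < 1, i.e. C(n, 5) < 5^{10 − 1} = 1953125.
Check values of n near the boundary:
  n = 45: C(45, 5) = 1221759; 1221759 < 1953125? YES
  n = 46: C(46, 5) = 1370754; 1370754 < 1953125? YES
  n = 47: C(47, 5) = 1533939; 1533939 < 1953125? YES
  n = 48: C(48, 5) = 1712304; 1712304 < 1953125? YES
  n = 49: C(49, 5) = 1906884; 1906884 < 1953125? YES
  n = 50: C(50, 5) = 2118760; 2118760 < 1953125? NO
The largest n with C(n, 5) < 1953125 is n = 49 (where E[X] = 1906884/1953125 ≈ 0.976). Hence R_5(5) > 49, i.e. R_5(5) ≥ 50.

Largest n = 49; hence R_5(5) > 49.


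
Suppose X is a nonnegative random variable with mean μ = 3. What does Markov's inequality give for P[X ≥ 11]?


μ = E[X] = 3, a = 11.
Markov: P[X ≥ 11] ≤ μ/a = (3)/11 = 3/11.
Numerically: ≈ 0.272727.
(Since a = 11 > μ = 3.000000, the bound 3/11 is < 1 and informative.)

P[X ≥ 11] ≤ 3/11 ≈ 0.272727.


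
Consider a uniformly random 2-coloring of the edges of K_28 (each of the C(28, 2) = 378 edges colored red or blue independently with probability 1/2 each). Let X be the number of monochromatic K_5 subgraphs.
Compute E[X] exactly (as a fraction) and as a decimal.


Let X = Σ_S X_S over the C(28, 5) = 98280 subsets S of size 5, where X_S = 1 if the K_5 on S is monochromatic.
For a fixed S, the K_5 on S has C(5, 2) = 10 edges. P[all 10 edges red] = (1/2)^10, and likewise for blue, so P[monochromatic] = 2·(1/2)^10 = 2^{1 − 10} = 1/512.
By linearity of expectation: E[X] = C(28, 5) · 2^{1 − 10} = 98280 · 1/512 = 12285/64.
Numerically: E[X] ≈ 191.9531.

E[X] = C(28,5)·2^(1−C(5,2)) = 12285/64 ≈ 191.9531.


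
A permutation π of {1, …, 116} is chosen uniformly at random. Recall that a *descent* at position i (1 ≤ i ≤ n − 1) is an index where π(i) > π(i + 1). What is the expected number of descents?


Write X = Σ X_I over i = 1, …, 115, with X_I the indicator of one descent.
There are 115 indicators.
For each fixed i, the pair (π(i), π(i+1)) is a uniformly random ordered pair of distinct values from {1, …, 116}; by symmetry P[π(i) > π(i+1)] = 1/2.
By linearity: E[X] = 115 · (1/2) = (116 − 1) · (1/2) = 115/2 ≈ 57.5000.

E[X] = 115/2 = 57.5000.


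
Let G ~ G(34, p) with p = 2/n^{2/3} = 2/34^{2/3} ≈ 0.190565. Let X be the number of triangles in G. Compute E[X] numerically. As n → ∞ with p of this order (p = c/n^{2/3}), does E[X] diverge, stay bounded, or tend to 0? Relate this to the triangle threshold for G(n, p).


Number of potential triangles: C(34, 3) = 5984.
Each occurs with probability p³ ≈ (0.190565)³ ≈ 6.92041522e-03.
By linearity: E[X] = C(34, 3)·p³ ≈ 5984 · 6.92041522e-03 ≈ 41.411765.
Since α = 2/3 < 1, p = c/n^{2/3} ≫ 1/n is above the triangle threshold p ~ 1/n. Asymptotically E[X] ~ (c³/6)·n^{3(1−α)} = (2³/6)·n^{1} → ∞; triangles are abundant w.h.p.

E[X] ≈ 41.411765; in regime p = Θ(1/n^{2/3}) E[X] diverges (above the triangle threshold p ~ 1/n).


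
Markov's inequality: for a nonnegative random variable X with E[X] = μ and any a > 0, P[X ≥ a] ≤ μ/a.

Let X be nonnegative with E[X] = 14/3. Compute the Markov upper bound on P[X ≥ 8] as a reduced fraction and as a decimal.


μ = E[X] = 14/3, a = 8.
Markov: P[X ≥ 8] ≤ μ/a = (14/3)/8 = 7/12.
Numerically: ≈ 0.5833.
(Since a = 8 > μ = 4.6667, the bound 7/12 is < 1 and informative.)

P[X ≥ 8] ≤ 7/12 ≈ 0.5833.


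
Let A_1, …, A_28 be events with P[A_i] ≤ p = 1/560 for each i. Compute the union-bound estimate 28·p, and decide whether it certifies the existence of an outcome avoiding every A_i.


Union bound: P[∪_{i=1}^{28} A_i] ≤ Σ_i P[A_i] ≤ 28·p = 28·(1/560) = 1/20.
Numerically: 1/20 ≈ 0.05000.
Is 1/20 < 1? YES.
Since P[∪ A_i] ≤ 1/20 < 1, the complement has P[∩ A_i^c] ≥ 1 − 1/20 = 19/20 > 0, so some outcome avoids every A_i.

28·p = 1/20 ≈ 0.05000; existence CERTIFIED by the union bound.


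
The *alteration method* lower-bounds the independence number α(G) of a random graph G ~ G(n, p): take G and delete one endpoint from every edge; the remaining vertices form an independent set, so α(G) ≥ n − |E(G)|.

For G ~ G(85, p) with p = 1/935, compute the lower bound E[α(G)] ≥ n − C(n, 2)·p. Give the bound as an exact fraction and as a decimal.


E[|E(G)|] = C(85, 2)·p = 3570 · (1/935) = 42/11.
E[α(G)] ≥ n − E[|E(G)|] = 85 − 42/11 = 893/11.
Numerically: ≈ 81.181818.
(This is only a lower bound; the true E[α(G)] may be larger.)

E[α(G)] ≥ 893/11 ≈ 81.181818.


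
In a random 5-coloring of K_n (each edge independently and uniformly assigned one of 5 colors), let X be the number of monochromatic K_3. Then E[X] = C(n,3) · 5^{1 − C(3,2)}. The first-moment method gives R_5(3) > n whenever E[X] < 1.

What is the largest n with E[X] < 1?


We need C(n, 3) · 5^{1 − 3} < 1, i.e. C(n, 3) < 5^{3 − 1} = 25.
Check values of n near the boundary:
  n = 4: C(4, 3) = 4; 4 < 25? YES
  n = 5: C(5, 3) = 10; 10 < 25? YES
  n = 6: C(6, 3) = 20; 20 < 25? YES
  n = 7: C(7, 3) = 35; 35 < 25? NO
The largest n with C(n, 3) < 25 is n = 6 (where E[X] = 4/5 ≈ 0.800). Hence R_5(3) > 6, i.e. R_5(3) ≥ 7.

Largest n = 6; hence R_5(3) > 6.


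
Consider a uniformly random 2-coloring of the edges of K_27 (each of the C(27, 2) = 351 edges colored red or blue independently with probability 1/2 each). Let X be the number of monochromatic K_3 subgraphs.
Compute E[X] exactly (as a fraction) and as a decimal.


Let X = Σ_S X_S over the C(27, 3) = 2925 subsets S of size 3, where X_S = 1 if the K_3 on S is monochromatic.
For a fixed S, the K_3 on S has C(3, 2) = 3 edges. P[all 3 edges red] = (1/2)^3, and likewise for blue, so P[monochromatic] = 2·(1/2)^3 = 2^{1 − 3} = 1/4.
By linearity: E[X] = C(27, 3) · 2^{1 − 3} = 2925 · 1/4 = 2925/4.
Numerically: E[X] ≈ 731.25000.

E[X] = C(27,3)·2^(1−C(3,2)) = 2925/4 ≈ 731.25000.


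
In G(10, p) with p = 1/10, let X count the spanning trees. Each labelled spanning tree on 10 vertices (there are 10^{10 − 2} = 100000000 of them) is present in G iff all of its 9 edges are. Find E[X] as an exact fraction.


K_10 has 10^{10 − 2} = 100000000 labelled spanning trees.
For each such spanning tree H, let X_H = 1 if all 9 edges of H are present in G. Then P[X_H = 1] = p^{9} = (1/10)^{9} = 1/1000000000.
By linearity: E[X] = Σ_H E[X_H] = 100000000 · p^{9} = 100000000 · 1/1000000000 = 1/10.
Numerically: E[X] ≈ 0.1.

E[X] = 100000000 · (1/10)^{9} = 1/10 ≈ 0.1.


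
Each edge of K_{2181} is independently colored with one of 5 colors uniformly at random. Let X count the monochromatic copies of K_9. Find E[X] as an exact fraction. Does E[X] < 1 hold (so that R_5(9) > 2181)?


E[X] = C(2181, 9) · 5^{1 − 36} = 3026635205263909847920400 · 5^{−35} = 3026635205263909847920400/2910383045673370361328125.
As a reduced fraction: E[X] = 121065408210556393916816/116415321826934814453125 ≈ 1.03994.
Is E[X] < 1? NO.
Since E[X] ≥ 1, the first-moment bound is inconclusive at n = 2181; it does NOT by itself certify R_5(9) > 2181.

E[X] = 121065408210556393916816/116415321826934814453125 ≈ 1.03994; E[X] ≥ 1; first-moment method inconclusive here.


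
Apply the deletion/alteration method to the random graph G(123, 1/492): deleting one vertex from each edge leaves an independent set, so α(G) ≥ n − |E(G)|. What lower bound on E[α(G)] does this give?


E[|E(G)|] = C(123, 2)·p = 7503 · (1/492) = 61/4.
E[α(G)] ≥ n − E[|E(G)|] = 123 − 61/4 = 431/4.
Numerically: ≈ 107.7500.
(This is only a lower bound; the true E[α(G)] may be larger.)

E[α(G)] ≥ 431/4 ≈ 107.7500.


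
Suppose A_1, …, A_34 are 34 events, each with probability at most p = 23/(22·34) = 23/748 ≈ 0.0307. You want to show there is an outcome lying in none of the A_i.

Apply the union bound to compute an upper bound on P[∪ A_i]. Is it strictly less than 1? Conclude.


Union bound: P[∪_{i=1}^{34} A_i] ≤ Σ_i P[A_i] ≤ 34·p = 34·(23/748) = 23/22.
Numerically: 23/22 ≈ 1.0455.
Is 23/22 < 1? NO.
Since the bound 23/22 is ≥ 1, the union bound is uninformative here; it does NOT by itself certify existence.

34·p = 23/22 ≈ 1.0455; existence NOT certified by the union bound.


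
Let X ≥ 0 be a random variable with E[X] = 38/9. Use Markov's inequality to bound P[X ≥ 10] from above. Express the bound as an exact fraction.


μ = E[X] = 38/9, a = 10.
Markov: P[X ≥ 10] ≤ μ/a = (38/9)/10 = 19/45.
Numerically: ≈ 0.42222.
(Since a = 10 > μ = 4.22222, the bound 19/45 is < 1 and informative.)

P[X ≥ 10] ≤ 19/45 ≈ 0.42222.


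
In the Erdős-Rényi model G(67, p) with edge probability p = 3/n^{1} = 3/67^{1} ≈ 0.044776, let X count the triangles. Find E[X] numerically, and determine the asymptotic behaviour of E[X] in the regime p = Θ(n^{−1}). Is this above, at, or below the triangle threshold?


Number of potential triangles: C(67, 3) = 47905.
Each occurs with probability p³ ≈ (0.044776)³ ≈ 8.9771681e-05.
By linearity: E[X] = C(67, 3)·p³ ≈ 47905 · 8.9771681e-05 ≈ 4.30051.
Here α = 1, so p = 3/n is exactly at the triangle threshold p ~ 1/n. Asymptotically E[X] → c³/6 = 3³/6 = 9/2 ≈ 4.50000, a bounded constant. In this regime the triangle count is asymptotically Poisson(c³/6).

E[X] ≈ 4.30051; in regime p = Θ(1/n^{1}) E[X] stays bounded (at the triangle threshold p ~ 1/n).


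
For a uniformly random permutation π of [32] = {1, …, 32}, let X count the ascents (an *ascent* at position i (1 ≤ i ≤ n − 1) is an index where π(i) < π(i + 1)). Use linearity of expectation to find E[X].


Write X = Σ X_I over i = 1, …, 31, with X_I the indicator of one ascent.
There are 31 indicators.
For each fixed i, the pair (π(i), π(i+1)) is a uniformly random ordered pair of distinct values from {1, …, 32}; by symmetry P[π(i) < π(i+1)] = 1/2.
By linearity: E[X] = 31 · (1/2) = (32 − 1) · (1/2) = 31/2 ≈ 15.5000.

E[X] = 31/2 = 15.5000.


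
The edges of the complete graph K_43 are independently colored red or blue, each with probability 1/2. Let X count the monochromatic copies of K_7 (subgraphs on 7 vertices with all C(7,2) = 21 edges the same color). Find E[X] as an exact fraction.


Let X = Σ_S X_S over the C(43, 7) = 32224114 subsets S of size 7, where X_S = 1 if the K_7 on S is monochromatic.
For a fixed S, the K_7 on S has C(7, 2) = 21 edges. P[all 21 edges red] = (1/2)^21, and likewise for blue, so P[monochromatic] = 2·(1/2)^21 = 2^{1 − 21} = 1/1048576.
By linearity: E[X] = C(43, 7) · 2^{1 − 21} = 32224114 · 1/1048576 = 16112057/524288.
Numerically: E[X] ≈ 30.73131.

E[X] = C(43,7)·2^(1−C(7,2)) = 16112057/524288 ≈ 30.73131.


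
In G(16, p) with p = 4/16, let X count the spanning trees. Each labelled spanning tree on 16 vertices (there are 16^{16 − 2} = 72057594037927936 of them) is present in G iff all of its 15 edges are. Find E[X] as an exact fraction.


K_16 has 16^{16 − 2} = 72057594037927936 labelled spanning trees.
For each such spanning tree H, let X_H = 1 if all 15 edges of H are present in G. Then P[X_H = 1] = p^{15} = (1/4)^{15} = 1/1073741824.
By linearity of expectation: E[X] = Σ_H E[X_H] = 72057594037927936 · p^{15} = 72057594037927936 · 1/1073741824 = 67108864.
Numerically: E[X] ≈ 6.7109e+07.

E[X] = 72057594037927936 · (1/4)^{15} = 67108864 ≈ 6.7109e+07.


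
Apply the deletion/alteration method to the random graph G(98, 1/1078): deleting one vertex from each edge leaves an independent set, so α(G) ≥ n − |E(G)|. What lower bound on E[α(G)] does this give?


E[|E(G)|] = C(98, 2)·p = 4753 · (1/1078) = 97/22.
E[α(G)] ≥ n − E[|E(G)|] = 98 − 97/22 = 2059/22.
Numerically: ≈ 93.590909.
(This is only a lower bound; the true E[α(G)] may be larger.)

E[α(G)] ≥ 2059/22 ≈ 93.590909.


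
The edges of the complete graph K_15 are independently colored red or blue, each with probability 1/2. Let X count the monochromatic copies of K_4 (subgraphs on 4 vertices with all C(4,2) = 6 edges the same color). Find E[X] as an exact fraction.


Let X = Σ_S X_S over the C(15, 4) = 1365 subsets S of size 4, where X_S = 1 if the K_4 on S is monochromatic.
For a fixed S, the K_4 on S has C(4, 2) = 6 edges. P[all 6 edges red] = (1/2)^6, and likewise for blue, so P[monochromatic] = 2·(1/2)^6 = 2^{1 − 6} = 1/32.
By linearity: E[X] = C(15, 4) · 2^{1 − 6} = 1365 · 1/32 = 1365/32.
Numerically: E[X] ≈ 42.6562.

E[X] = C(15,4)·2^(1−C(4,2)) = 1365/32 ≈ 42.6562.


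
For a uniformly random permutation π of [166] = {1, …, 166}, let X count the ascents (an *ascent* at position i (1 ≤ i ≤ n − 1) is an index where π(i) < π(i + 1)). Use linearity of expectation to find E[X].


Write X = Σ X_I over i = 1, …, 165, with X_I the indicator of one ascent.
There are 165 indicators.
For each fixed i, the pair (π(i), π(i+1)) is a uniformly random ordered pair of distinct values from {1, …, 166}; by symmetry P[π(i) < π(i+1)] = 1/2.
By linearity: E[X] = 165 · (1/2) = (166 − 1) · (1/2) = 165/2 ≈ 82.500000.

E[X] = 165/2 = 82.500000.


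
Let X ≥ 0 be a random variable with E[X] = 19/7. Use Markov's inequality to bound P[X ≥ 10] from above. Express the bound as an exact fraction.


μ = E[X] = 19/7, a = 10.
Markov: P[X ≥ 10] ≤ μ/a = (19/7)/10 = 19/70.
Numerically: ≈ 0.271.
(Since a = 10 > μ = 2.714, the bound 19/70 is < 1 and informative.)

P[X ≥ 10] ≤ 19/70 ≈ 0.271.


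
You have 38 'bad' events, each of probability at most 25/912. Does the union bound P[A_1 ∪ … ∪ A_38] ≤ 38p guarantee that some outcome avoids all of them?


Union bound: P[∪_{i=1}^{38} A_i] ≤ Σ_i P[A_i] ≤ 38·p = 38·(25/912) = 25/24.
Numerically: 25/24 ≈ 1.042.
Is 25/24 < 1? NO.
Since the bound 25/24 is ≥ 1, the union bound is uninformative here; it does NOT by itself certify existence.

38·p = 25/24 ≈ 1.042; existence NOT certified by the union bound.


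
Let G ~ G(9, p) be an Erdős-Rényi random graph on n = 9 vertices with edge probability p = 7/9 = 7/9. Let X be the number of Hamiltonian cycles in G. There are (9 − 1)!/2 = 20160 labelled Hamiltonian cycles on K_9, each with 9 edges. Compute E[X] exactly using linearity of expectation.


K_9 has (9 − 1)!/2 = 20160 labelled Hamiltonian cycles.
For each such Hamiltonian cycle H, let X_H = 1 if all 9 edges of H are present in G. Then P[X_H = 1] = p^{9} = (7/9)^{9} = 40353607/387420489.
Summing the indicators: E[X] = Σ_H E[X_H] = 20160 · p^{9} = 20160 · 40353607/387420489 = 90392079680/43046721.
Numerically: E[X] ≈ 2099.86.

E[X] = 20160 · (7/9)^{9} = 90392079680/43046721 ≈ 2099.86.


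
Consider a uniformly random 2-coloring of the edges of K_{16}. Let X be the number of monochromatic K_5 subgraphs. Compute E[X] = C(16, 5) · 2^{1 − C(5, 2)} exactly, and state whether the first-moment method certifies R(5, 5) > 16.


E[X] = C(16, 5) · 2^{1 − 10} = 4368 · 2^{−9} = 4368/512.
As a reduced fraction: E[X] = 273/32 ≈ 8.53125.
Is E[X] < 1? NO.
Since E[X] ≥ 1, the first-moment bound is inconclusive at n = 16; it does NOT by itself certify R(5, 5) > 16.

E[X] = 273/32 ≈ 8.53125; E[X] ≥ 1; first-moment method inconclusive here.


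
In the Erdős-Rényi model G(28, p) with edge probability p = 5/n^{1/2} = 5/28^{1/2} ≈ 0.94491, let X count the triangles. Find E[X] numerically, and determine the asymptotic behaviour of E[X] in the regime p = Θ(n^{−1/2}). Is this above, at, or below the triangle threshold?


Number of potential triangles: C(28, 3) = 3276.
Each occurs with probability p³ ≈ (0.94491)³ ≈ 8.4367070e-01.
By linearity: E[X] = C(28, 3)·p³ ≈ 3276 · 8.4367070e-01 ≈ 2763.86521.
Since α = 1/2 < 1, p = c/n^{1/2} ≫ 1/n is above the triangle threshold p ~ 1/n. Asymptotically E[X] ~ (c³/6)·n^{3(1−α)} = (5³/6)·n^{1.5} → ∞; triangles are abundant w.h.p.

E[X] ≈ 2763.86521; in regime p = Θ(1/n^{1/2}) E[X] diverges (above the triangle threshold p ~ 1/n).


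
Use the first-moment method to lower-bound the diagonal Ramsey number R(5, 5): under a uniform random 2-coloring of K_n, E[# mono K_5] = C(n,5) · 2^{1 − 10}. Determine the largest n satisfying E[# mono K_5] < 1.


We need C(n, 5) · 2^{1 − 10} < 1, i.e. C(n, 5) < 2^{10 − 1} = 512.
Check values of n near the boundary:
  n = 9: C(9, 5) = 126; 126 < 512? YES
  n = 10: C(10, 5) = 252; 252 < 512? YES
  n = 11: C(11, 5) = 462; 462 < 512? YES
  n = 12: C(12, 5) = 792; 792 < 512? NO
  n = 13: C(13, 5) = 1287; 1287 < 512? NO
The largest n with C(n, 5) < 512 is n = 11 (where E[X] = 231/256 ≈ 0.90234). Hence R(5, 5) > 11, i.e. R(5, 5) ≥ 12.

Largest n = 11; hence R(5, 5) > 11.


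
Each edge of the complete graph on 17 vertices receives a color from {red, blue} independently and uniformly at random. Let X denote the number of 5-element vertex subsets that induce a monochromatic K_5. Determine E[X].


Let X = Σ_S X_S over the C(17, 5) = 6188 subsets S of size 5, where X_S = 1 if the K_5 on S is monochromatic.
For a fixed S, the K_5 on S has C(5, 2) = 10 edges. P[all 10 edges red] = (1/2)^10, and likewise for blue, so P[monochromatic] = 2·(1/2)^10 = 2^{1 − 10} = 1/512.
Summing: E[X] = C(17, 5) · 2^{1 − 10} = 6188 · 1/512 = 1547/128.
Numerically: E[X] ≈ 12.0859.

E[X] = C(17,5)·2^(1−C(5,2)) = 1547/128 ≈ 12.0859.


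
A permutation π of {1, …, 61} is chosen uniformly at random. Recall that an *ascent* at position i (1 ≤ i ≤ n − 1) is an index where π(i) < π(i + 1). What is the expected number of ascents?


Write X = Σ X_I over i = 1, …, 60, with X_I the indicator of one ascent.
There are 60 indicators.
For each fixed i, the pair (π(i), π(i+1)) is a uniformly random ordered pair of distinct values from {1, …, 61}; by symmetry P[π(i) < π(i+1)] = 1/2.
By linearity: E[X] = 60 · (1/2) = (61 − 1) · (1/2) = 30 ≈ 30.00000.

E[X] = 30 = 30.00000.


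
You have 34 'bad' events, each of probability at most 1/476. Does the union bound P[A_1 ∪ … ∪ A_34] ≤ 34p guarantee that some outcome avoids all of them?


Union bound: P[∪_{i=1}^{34} A_i] ≤ Σ_i P[A_i] ≤ 34·p = 34·(1/476) = 1/14.
Numerically: 1/14 ≈ 0.0714.
Is 1/14 < 1? YES.
Since P[∪ A_i] ≤ 1/14 < 1, the complement has P[∩ A_i^c] ≥ 1 − 1/14 = 13/14 > 0, so some outcome avoids every A_i.

34·p = 1/14 ≈ 0.0714; existence CERTIFIED by the union bound.


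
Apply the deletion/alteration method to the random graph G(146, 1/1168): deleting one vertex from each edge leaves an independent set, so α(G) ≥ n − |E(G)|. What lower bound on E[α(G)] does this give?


E[|E(G)|] = C(146, 2)·p = 10585 · (1/1168) = 145/16.
E[α(G)] ≥ n − E[|E(G)|] = 146 − 145/16 = 2191/16.
Numerically: ≈ 136.9375.
(This is only a lower bound; the true E[α(G)] may be larger.)

E[α(G)] ≥ 2191/16 ≈ 136.9375.


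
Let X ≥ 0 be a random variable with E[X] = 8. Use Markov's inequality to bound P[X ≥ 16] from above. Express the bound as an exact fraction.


μ = E[X] = 8, a = 16.
Markov: P[X ≥ 16] ≤ μ/a = (8)/16 = 1/2.
Numerically: ≈ 0.50000.
(Since a = 16 > μ = 8.00000, the bound 1/2 is < 1 and informative.)

P[X ≥ 16] ≤ 1/2 ≈ 0.50000.


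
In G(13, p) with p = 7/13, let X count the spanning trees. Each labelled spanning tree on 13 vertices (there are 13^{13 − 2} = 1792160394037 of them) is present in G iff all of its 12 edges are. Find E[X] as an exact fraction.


K_13 has 13^{13 − 2} = 1792160394037 labelled spanning trees.
For each such spanning tree H, let X_H = 1 if all 12 edges of H are present in G. Then P[X_H = 1] = p^{12} = (7/13)^{12} = 13841287201/23298085122481.
By linearity of expectation: E[X] = Σ_H E[X_H] = 1792160394037 · p^{12} = 1792160394037 · 13841287201/23298085122481 = 13841287201/13.
Numerically: E[X] ≈ 1.06e+09.

E[X] = 1792160394037 · (7/13)^{12} = 13841287201/13 ≈ 1.06e+09.


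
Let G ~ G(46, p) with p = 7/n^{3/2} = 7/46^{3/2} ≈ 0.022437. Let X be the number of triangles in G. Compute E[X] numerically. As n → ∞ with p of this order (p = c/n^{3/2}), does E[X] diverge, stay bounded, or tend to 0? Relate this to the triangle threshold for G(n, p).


Number of potential triangles: C(46, 3) = 15180.
Each occurs with probability p³ ≈ (0.022437)³ ≈ 1.1294939e-05.
By linearity: E[X] = C(46, 3)·p³ ≈ 15180 · 1.1294939e-05 ≈ 0.17146.
Since α = 3/2 > 1, p = c/n^{3/2} = o(1/n) is below the triangle threshold p ~ 1/n. Asymptotically E[X] ~ (c³/6)·n^{3(1−α)} = (7³/6)·n^{-1.5} → 0, so by Markov's inequality G has no triangles w.h.p.

E[X] ≈ 0.17146; in regime p = Θ(1/n^{3/2}) E[X] tends to 0 (below the triangle threshold p ~ 1/n).


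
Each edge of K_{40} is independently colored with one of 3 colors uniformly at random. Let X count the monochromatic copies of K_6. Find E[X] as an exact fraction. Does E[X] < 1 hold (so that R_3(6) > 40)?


E[X] = C(40, 6) · 3^{1 − 15} = 3838380 · 3^{−14} = 3838380/4782969.
As a reduced fraction: E[X] = 1279460/1594323 ≈ 0.8025.
Is E[X] < 1? YES.
Since E[X] < 1, there exists a 3-coloring of K_{40} with no monochromatic K_6; hence R_3(6) > 40.

E[X] = 1279460/1594323 ≈ 0.8025; E[X] < 1, so R_3(6) > 40.


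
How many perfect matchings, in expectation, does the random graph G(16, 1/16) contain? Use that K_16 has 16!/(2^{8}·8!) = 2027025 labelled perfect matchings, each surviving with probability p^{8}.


K_16 has 16!/(2^{8}·8!) = 2027025 labelled perfect matchings.
For each such perfect matching H, let X_H = 1 if all 8 edges of H are present in G. Then P[X_H = 1] = p^{8} = (1/16)^{8} = 1/4294967296.
Summing the indicators: E[X] = Σ_H E[X_H] = 2027025 · p^{8} = 2027025 · 1/4294967296 = 2027025/4294967296.
Numerically: E[X] ≈ 0.00047195.

E[X] = 2027025 · (1/16)^{8} = 2027025/4294967296 ≈ 0.00047195.


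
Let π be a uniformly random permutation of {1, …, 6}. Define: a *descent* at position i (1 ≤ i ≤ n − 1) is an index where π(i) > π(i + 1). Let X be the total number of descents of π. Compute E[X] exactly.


Write X = Σ X_I over i = 1, …, 5, with X_I the indicator of one descent.
There are 5 indicators.
For each fixed i, the pair (π(i), π(i+1)) is a uniformly random ordered pair of distinct values from {1, …, 6}; by symmetry P[π(i) > π(i+1)] = 1/2.
By linearity: E[X] = 5 · (1/2) = (6 − 1) · (1/2) = 5/2 ≈ 2.500000.

E[X] = 5/2 = 2.500000.


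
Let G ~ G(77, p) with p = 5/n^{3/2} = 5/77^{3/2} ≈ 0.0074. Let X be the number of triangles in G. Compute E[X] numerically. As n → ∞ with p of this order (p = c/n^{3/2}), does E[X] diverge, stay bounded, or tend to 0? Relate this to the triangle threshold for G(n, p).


Number of potential triangles: C(77, 3) = 73150.
Each occurs with probability p³ ≈ (0.0074)³ ≈ 4.0523015e-07.
By linearity: E[X] = C(77, 3)·p³ ≈ 73150 · 4.0523015e-07 ≈ 0.02964.
Since α = 3/2 > 1, p = c/n^{3/2} = o(1/n) is below the triangle threshold p ~ 1/n. Asymptotically E[X] ~ (c³/6)·n^{3(1−α)} = (5³/6)·n^{-1.5} → 0, so by Markov's inequality G has no triangles w.h.p.

E[X] ≈ 0.02964; in regime p = Θ(1/n^{3/2}) E[X] tends to 0 (below the triangle threshold p ~ 1/n).


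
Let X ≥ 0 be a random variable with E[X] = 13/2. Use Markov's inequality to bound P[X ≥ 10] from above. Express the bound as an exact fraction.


μ = E[X] = 13/2, a = 10.
Markov: P[X ≥ 10] ≤ μ/a = (13/2)/10 = 13/20.
Numerically: ≈ 0.650.
(Since a = 10 > μ = 6.500, the bound 13/20 is < 1 and informative.)

P[X ≥ 10] ≤ 13/20 ≈ 0.650.


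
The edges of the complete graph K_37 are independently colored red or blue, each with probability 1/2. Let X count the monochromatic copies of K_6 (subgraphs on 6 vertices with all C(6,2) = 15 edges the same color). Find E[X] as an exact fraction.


Let X = Σ_S X_S over the C(37, 6) = 2324784 subsets S of size 6, where X_S = 1 if the K_6 on S is monochromatic.
For a fixed S, the K_6 on S has C(6, 2) = 15 edges. P[all 15 edges red] = (1/2)^15, and likewise for blue, so P[monochromatic] = 2·(1/2)^15 = 2^{1 − 15} = 1/16384.
Summing: E[X] = C(37, 6) · 2^{1 − 15} = 2324784 · 1/16384 = 145299/1024.
Numerically: E[X] ≈ 141.89355.

E[X] = C(37,6)·2^(1−C(6,2)) = 145299/1024 ≈ 141.89355.


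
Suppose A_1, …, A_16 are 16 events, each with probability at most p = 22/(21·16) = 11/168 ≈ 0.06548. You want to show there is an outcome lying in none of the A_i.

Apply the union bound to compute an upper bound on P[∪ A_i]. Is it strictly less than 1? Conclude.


Union bound: P[∪_{i=1}^{16} A_i] ≤ Σ_i P[A_i] ≤ 16·p = 16·(11/168) = 22/21.
Numerically: 22/21 ≈ 1.04762.
Is 22/21 < 1? NO.
Since the bound 22/21 is ≥ 1, the union bound is uninformative here; it does NOT by itself certify existence.

16·p = 22/21 ≈ 1.04762; existence NOT certified by the union bound.


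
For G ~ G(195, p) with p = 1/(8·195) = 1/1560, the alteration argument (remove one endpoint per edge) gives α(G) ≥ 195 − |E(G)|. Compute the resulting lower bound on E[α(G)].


E[|E(G)|] = C(195, 2)·p = 18915 · (1/1560) = 97/8.
E[α(G)] ≥ n − E[|E(G)|] = 195 − 97/8 = 1463/8.
Numerically: ≈ 182.875.
(This is only a lower bound; the true E[α(G)] may be larger.)

E[α(G)] ≥ 1463/8 ≈ 182.875.


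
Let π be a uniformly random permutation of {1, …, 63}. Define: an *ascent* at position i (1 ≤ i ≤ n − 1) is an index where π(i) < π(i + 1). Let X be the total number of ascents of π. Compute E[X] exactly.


Write X = Σ X_I over i = 1, …, 62, with X_I the indicator of one ascent.
There are 62 indicators.
For each fixed i, the pair (π(i), π(i+1)) is a uniformly random ordered pair of distinct values from {1, …, 63}; by symmetry P[π(i) < π(i+1)] = 1/2.
By linearity: E[X] = 62 · (1/2) = (63 − 1) · (1/2) = 31 ≈ 31.000.

E[X] = 31 = 31.000.


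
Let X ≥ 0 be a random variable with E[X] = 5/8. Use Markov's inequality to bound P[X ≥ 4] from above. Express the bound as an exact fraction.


μ = E[X] = 5/8, a = 4.
Markov: P[X ≥ 4] ≤ μ/a = (5/8)/4 = 5/32.
Numerically: ≈ 0.1562.
(Since a = 4 > μ = 0.6250, the bound 5/32 is < 1 and informative.)

P[X ≥ 4] ≤ 5/32 ≈ 0.1562.


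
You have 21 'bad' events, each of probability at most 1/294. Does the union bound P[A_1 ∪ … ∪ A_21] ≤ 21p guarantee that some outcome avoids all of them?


Union bound: P[∪_{i=1}^{21} A_i] ≤ Σ_i P[A_i] ≤ 21·p = 21·(1/294) = 1/14.
Numerically: 1/14 ≈ 0.0714.
Is 1/14 < 1? YES.
Since P[∪ A_i] ≤ 1/14 < 1, the complement has P[∩ A_i^c] ≥ 1 − 1/14 = 13/14 > 0, so some outcome avoids every A_i.

21·p = 1/14 ≈ 0.0714; existence CERTIFIED by the union bound.


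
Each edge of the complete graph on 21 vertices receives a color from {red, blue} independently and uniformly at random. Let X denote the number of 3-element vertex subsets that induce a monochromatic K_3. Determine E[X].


Let X = Σ_S X_S over the C(21, 3) = 1330 subsets S of size 3, where X_S = 1 if the K_3 on S is monochromatic.
For a fixed S, the K_3 on S has C(3, 2) = 3 edges. P[all 3 edges red] = (1/2)^3, and likewise for blue, so P[monochromatic] = 2·(1/2)^3 = 2^{1 − 3} = 1/4.
Summing: E[X] = C(21, 3) · 2^{1 − 3} = 1330 · 1/4 = 665/2.
Numerically: E[X] ≈ 332.5000.

E[X] = C(21,3)·2^(1−C(3,2)) = 665/2 ≈ 332.5000.


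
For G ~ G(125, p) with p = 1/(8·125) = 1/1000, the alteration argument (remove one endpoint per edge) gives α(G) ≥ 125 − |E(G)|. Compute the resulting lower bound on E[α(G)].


E[|E(G)|] = C(125, 2)·p = 7750 · (1/1000) = 31/4.
E[α(G)] ≥ n − E[|E(G)|] = 125 − 31/4 = 469/4.
Numerically: ≈ 117.25000.
(This is only a lower bound; the true E[α(G)] may be larger.)

E[α(G)] ≥ 469/4 ≈ 117.25000.


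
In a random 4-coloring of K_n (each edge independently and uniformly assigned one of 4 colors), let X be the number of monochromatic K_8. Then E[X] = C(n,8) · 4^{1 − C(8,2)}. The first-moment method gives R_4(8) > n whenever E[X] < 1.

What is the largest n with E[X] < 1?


We need C(n, 8) · 4^{1 − 28} < 1, i.e. C(n, 8) < 4^{28 − 1} = 18014398509481984.
Check values of n near the boundary:
  n = 406: C(406, 8) = 17082453897995850; 17082453897995850 < 18014398509481984? YES
  n = 407: C(407, 8) = 17424959239309050; 17424959239309050 < 18014398509481984? YES
  n = 408: C(408, 8) = 17773458424095231; 17773458424095231 < 18014398509481984? YES
  n = 409: C(409, 8) = 18128041135797879; 18128041135797879 < 18014398509481984? NO
  n = 410: C(410, 8) = 18488798173326195; 18488798173326195 < 18014398509481984? NO
The largest n with C(n, 8) < 18014398509481984 is n = 408 (where E[X] = 17773458424095231/18014398509481984 ≈ 0.986625). Hence R_4(8) > 408, i.e. R_4(8) ≥ 409.

Largest n = 408; hence R_4(8) > 408.


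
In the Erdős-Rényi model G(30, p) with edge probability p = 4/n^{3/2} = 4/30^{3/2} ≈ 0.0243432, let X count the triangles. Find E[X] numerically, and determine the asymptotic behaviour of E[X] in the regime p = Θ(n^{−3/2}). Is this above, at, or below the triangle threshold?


Number of potential triangles: C(30, 3) = 4060.
Each occurs with probability p³ ≈ (0.0243432)³ ≈ 1.44256147e-05.
By linearity: E[X] = C(30, 3)·p³ ≈ 4060 · 1.44256147e-05 ≈ 0.058568.
Since α = 3/2 > 1, p = c/n^{3/2} = o(1/n) is below the triangle threshold p ~ 1/n. Asymptotically E[X] ~ (c³/6)·n^{3(1−α)} = (4³/6)·n^{-1.5} → 0, so by Markov's inequality G has no triangles w.h.p.

E[X] ≈ 0.058568; in regime p = Θ(1/n^{3/2}) E[X] tends to 0 (below the triangle threshold p ~ 1/n).


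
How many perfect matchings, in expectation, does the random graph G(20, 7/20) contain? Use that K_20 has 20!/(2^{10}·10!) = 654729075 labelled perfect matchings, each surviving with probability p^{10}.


K_20 has 20!/(2^{10}·10!) = 654729075 labelled perfect matchings.
For each such perfect matching H, let X_H = 1 if all 10 edges of H are present in G. Then P[X_H = 1] = p^{10} = (7/20)^{10} = 282475249/10240000000000.
By linearity: E[X] = Σ_H E[X_H] = 654729075 · p^{10} = 654729075 · 282475249/10240000000000 = 7397790339526587/409600000000.
Numerically: E[X] ≈ 18061.

E[X] = 654729075 · (7/20)^{10} = 7397790339526587/409600000000 ≈ 18061.


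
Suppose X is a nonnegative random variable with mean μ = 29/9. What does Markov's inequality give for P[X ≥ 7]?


μ = E[X] = 29/9, a = 7.
Markov: P[X ≥ 7] ≤ μ/a = (29/9)/7 = 29/63.
Numerically: ≈ 0.4603.
(Since a = 7 > μ = 3.2222, the bound 29/63 is < 1 and informative.)

P[X ≥ 7] ≤ 29/63 ≈ 0.4603.


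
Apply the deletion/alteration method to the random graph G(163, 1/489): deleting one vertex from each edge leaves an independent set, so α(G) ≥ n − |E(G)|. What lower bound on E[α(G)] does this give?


E[|E(G)|] = C(163, 2)·p = 13203 · (1/489) = 27.
E[α(G)] ≥ n − E[|E(G)|] = 163 − 27 = 136.
Numerically: ≈ 136.0000.
(This is only a lower bound; the true E[α(G)] may be larger.)

E[α(G)] ≥ 136 ≈ 136.0000.


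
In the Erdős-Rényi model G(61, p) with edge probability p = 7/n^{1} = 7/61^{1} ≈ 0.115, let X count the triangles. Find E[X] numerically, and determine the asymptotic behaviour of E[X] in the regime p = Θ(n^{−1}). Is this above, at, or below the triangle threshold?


Number of potential triangles: C(61, 3) = 35990.
Each occurs with probability p³ ≈ (0.115)³ ≈ 1.51114e-03.
By linearity: E[X] = C(61, 3)·p³ ≈ 35990 · 1.51114e-03 ≈ 54.386.
Here α = 1, so p = 7/n is exactly at the triangle threshold p ~ 1/n. Asymptotically E[X] → c³/6 = 7³/6 = 343/6 ≈ 57.167, a bounded constant. In this regime the triangle count is asymptotically Poisson(c³/6).

E[X] ≈ 54.386; in regime p = Θ(1/n^{1}) E[X] stays bounded (at the triangle threshold p ~ 1/n).


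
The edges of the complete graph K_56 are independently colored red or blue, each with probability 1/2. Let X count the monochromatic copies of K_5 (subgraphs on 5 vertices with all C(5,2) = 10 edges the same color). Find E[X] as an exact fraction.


Let X = Σ_S X_S over the C(56, 5) = 3819816 subsets S of size 5, where X_S = 1 if the K_5 on S is monochromatic.
For a fixed S, the K_5 on S has C(5, 2) = 10 edges. P[all 10 edges red] = (1/2)^10, and likewise for blue, so P[monochromatic] = 2·(1/2)^10 = 2^{1 − 10} = 1/512.
By linearity of expectation: E[X] = C(56, 5) · 2^{1 − 10} = 3819816 · 1/512 = 477477/64.
Numerically: E[X] ≈ 7460.5781.

E[X] = C(56,5)·2^(1−C(5,2)) = 477477/64 ≈ 7460.5781.


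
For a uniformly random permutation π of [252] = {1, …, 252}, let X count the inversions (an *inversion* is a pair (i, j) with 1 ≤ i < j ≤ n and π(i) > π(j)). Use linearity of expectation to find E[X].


Write X = Σ X_I over the C(252, 2) = 31626 pairs i < j, with X_I the indicator of one inversion.
There are 31626 indicators.
For each fixed pair i < j, the values π(i) and π(j) are two distinct elements of {1, …, 252} in uniformly random order; by symmetry P[π(i) > π(j)] = 1/2.
By linearity: E[X] = 31626 · (1/2) = C(252, 2) · (1/2) = 31626/2 = 15813 ≈ 15813.00000.

E[X] = 15813 = 15813.00000.


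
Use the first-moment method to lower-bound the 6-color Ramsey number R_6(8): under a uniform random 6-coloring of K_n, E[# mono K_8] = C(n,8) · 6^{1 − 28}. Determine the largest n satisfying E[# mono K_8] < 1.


We need C(n, 8) · 6^{1 − 28} < 1, i.e. C(n, 8) < 6^{28 − 1} = 1023490369077469249536.
Check values of n near the boundary:
  n = 1589: C(1589, 8) = 990389025825605844438; 990389025825605844438 < 1023490369077469249536? YES
  n = 1590: C(1590, 8) = 995397314198933813310; 995397314198933813310 < 1023490369077469249536? YES
  n = 1591: C(1591, 8) = 1000427749141189953870; 1000427749141189953870 < 1023490369077469249536? YES
  n = 1592: C(1592, 8) = 1005480414540892933435; 1005480414540892933435 < 1023490369077469249536? YES
  n = 1593: C(1593, 8) = 1010555394551193970323; 1010555394551193970323 < 1023490369077469249536? YES
  n = 1594: C(1594, 8) = 1015652773590544255167; 1015652773590544255167 < 1023490369077469249536? YES
  n = 1595: C(1595, 8) = 1020772636343363633895; 1020772636343363633895 < 1023490369077469249536? YES
  n = 1596: C(1596, 8) = 1025915067760710553965; 1025915067760710553965 < 1023490369077469249536? NO
The largest n with C(n, 8) < 1023490369077469249536 is n = 1595 (where E[X] = 113419181815929292655/113721152119718805504 ≈ 0.9973). Hence R_6(8) > 1595, i.e. R_6(8) ≥ 1596.

Largest n = 1595; hence R_6(8) > 1595.


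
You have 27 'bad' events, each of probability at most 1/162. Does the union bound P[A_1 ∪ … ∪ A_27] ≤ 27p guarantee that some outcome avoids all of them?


Union bound: P[∪_{i=1}^{27} A_i] ≤ Σ_i P[A_i] ≤ 27·p = 27·(1/162) = 1/6.
Numerically: 1/6 ≈ 0.1666667.
Is 1/6 < 1? YES.
Since P[∪ A_i] ≤ 1/6 < 1, the complement has P[∩ A_i^c] ≥ 1 − 1/6 = 5/6 > 0, so some outcome avoids every A_i.

27·p = 1/6 ≈ 0.1666667; existence CERTIFIED by the union bound.


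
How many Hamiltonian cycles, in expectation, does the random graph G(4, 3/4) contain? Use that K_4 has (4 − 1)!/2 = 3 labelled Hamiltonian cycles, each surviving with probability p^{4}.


K_4 has (4 − 1)!/2 = 3 labelled Hamiltonian cycles.
For each such Hamiltonian cycle H, let X_H = 1 if all 4 edges of H are present in G. Then P[X_H = 1] = p^{4} = (3/4)^{4} = 81/256.
By linearity of expectation: E[X] = Σ_H E[X_H] = 3 · p^{4} = 3 · 81/256 = 243/256.
Numerically: E[X] ≈ 0.949219.

E[X] = 3 · (3/4)^{4} = 243/256 ≈ 0.949219.


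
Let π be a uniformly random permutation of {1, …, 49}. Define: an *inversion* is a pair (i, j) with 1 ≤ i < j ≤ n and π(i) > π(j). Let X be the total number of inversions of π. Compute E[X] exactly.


Write X = Σ X_I over the C(49, 2) = 1176 pairs i < j, with X_I the indicator of one inversion.
There are 1176 indicators.
For each fixed pair i < j, the values π(i) and π(j) are two distinct elements of {1, …, 49} in uniformly random order; by symmetry P[π(i) > π(j)] = 1/2.
By linearity: E[X] = 1176 · (1/2) = C(49, 2) · (1/2) = 1176/2 = 588 ≈ 588.000.

E[X] = 588 = 588.000.


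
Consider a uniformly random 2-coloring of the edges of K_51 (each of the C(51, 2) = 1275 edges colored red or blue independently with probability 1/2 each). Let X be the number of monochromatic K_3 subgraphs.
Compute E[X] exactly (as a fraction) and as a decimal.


Let X = Σ_S X_S over the C(51, 3) = 20825 subsets S of size 3, where X_S = 1 if the K_3 on S is monochromatic.
For a fixed S, the K_3 on S has C(3, 2) = 3 edges. P[all 3 edges red] = (1/2)^3, and likewise for blue, so P[monochromatic] = 2·(1/2)^3 = 2^{1 − 3} = 1/4.
Summing: E[X] = C(51, 3) · 2^{1 − 3} = 20825 · 1/4 = 20825/4.
Numerically: E[X] ≈ 5206.250.

E[X] = C(51,3)·2^(1−C(3,2)) = 20825/4 ≈ 5206.250.


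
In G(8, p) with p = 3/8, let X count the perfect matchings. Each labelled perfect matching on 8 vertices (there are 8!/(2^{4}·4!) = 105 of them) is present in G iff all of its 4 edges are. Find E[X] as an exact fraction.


K_8 has 8!/(2^{4}·4!) = 105 labelled perfect matchings.
For each such perfect matching H, let X_H = 1 if all 4 edges of H are present in G. Then P[X_H = 1] = p^{4} = (3/8)^{4} = 81/4096.
By linearity: E[X] = Σ_H E[X_H] = 105 · p^{4} = 105 · 81/4096 = 8505/4096.
Numerically: E[X] ≈ 2.0764.

E[X] = 105 · (3/8)^{4} = 8505/4096 ≈ 2.0764.
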